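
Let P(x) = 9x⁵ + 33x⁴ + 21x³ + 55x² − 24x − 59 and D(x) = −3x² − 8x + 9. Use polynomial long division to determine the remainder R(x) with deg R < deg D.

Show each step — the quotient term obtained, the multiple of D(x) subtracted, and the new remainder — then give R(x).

Step 1: lead(9x⁵ + 33x⁴ + 21x³ + 55x² − 24x − 59) ÷ lead(D) = 9x⁵ ÷ −3x² = −3x³. Subtract (−3x³)·D = 9x⁵ + 24x⁴ − 27x³. Remainder: 9x⁴ + 48x³ + 55x² − 24x − 59.
Step 2: lead(9x⁴ + 48x³ + 55x² − 24x − 59) ÷ lead(D) = 9x⁴ ÷ −3x² = −3x². Subtract (−3x²)·D = 9x⁴ + 24x³ − 27x². Remainder: 24x³ + 82x² − 24x − 59.
Step 3: lead(24x³ + 82x² − 24x − 59) ÷ lead(D) = 24x³ ÷ −3x² = −8x. Subtract (−8x)·D = 24x³ + 64x² − 72x. Remainder: 18x² + 48x − 59.
Step 4: lead(18x² + 48x − 59) ÷ lead(D) = 18x² ÷ −3x² = −6. Subtract (−6)·D = 18x² + 48x − 54. Remainder: −5.

R(x) = −5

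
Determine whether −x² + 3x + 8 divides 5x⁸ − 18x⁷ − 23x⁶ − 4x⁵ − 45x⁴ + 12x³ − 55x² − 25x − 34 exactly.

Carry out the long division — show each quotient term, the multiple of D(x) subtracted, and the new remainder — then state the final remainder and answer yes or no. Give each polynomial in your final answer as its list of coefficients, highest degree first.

Step 1: lead(5x⁸ − 18x⁷ − 23x⁶ − 4x⁵ − 45x⁴ + 12x³ − 55x² − 25x − 34) ÷ lead(D) = 5x⁸ ÷ −x² = −5x⁶. Subtract (−5x⁶)·D = 5x⁸ − 15x⁷ − 40x⁶. Remainder: −3x⁷ + 17x⁶ − 4x⁵ − 45x⁴ + 12x³ − 55x² − 25x − 34.
Step 2: lead(−3x⁷ + 17x⁶ − 4x⁵ − 45x⁴ + 12x³ − 55x² − 25x − 34) ÷ lead(D) = −3x⁷ ÷ −x² = 3x⁵. Subtract (3x⁵)·D = −3x⁷ + 9x⁶ + 24x⁵. Remainder: 8x⁶ − 28x⁵ − 45x⁴ + 12x³ − 55x² − 25x − 34.
Step 3: lead(8x⁶ − 28x⁵ − 45x⁴ + 12x³ − 55x² − 25x − 34) ÷ lead(D) = 8x⁶ ÷ −x² = −8x⁴. Subtract (−8x⁴)·D = 8x⁶ − 24x⁵ − 64x⁴. Remainder: −4x⁵ + 19x⁴ + 12x³ − 55x² − 25x − 34.
Step 4: lead(−4x⁵ + 19x⁴ + 12x³ − 55x² − 25x − 34) ÷ lead(D) = −4x⁵ ÷ −x² = 4x³. Subtract (4x³)·D = −4x⁵ + 12x⁴ + 32x³. Remainder: 7x⁴ − 20x³ − 55x² − 25x − 34.
Step 5: lead(7x⁴ − 20x³ − 55x² − 25x − 34) ÷ lead(D) = 7x⁴ ÷ −x² = −7x². Subtract (−7x²)·D = 7x⁴ − 21x³ − 56x². Remainder: x³ + x² − 25x − 34.
Step 6: lead(x³ + x² − 25x − 34) ÷ lead(D) = x³ ÷ −x² = −x. Subtract (−x)·D = x³ − 3x² − 8x. Remainder: 4x² − 17x − 34.
Step 7: lead(4x² − 17x − 34) ÷ lead(D) = 4x² ÷ −x² = −4. Subtract (−4)·D = 4x² − 12x − 32. Remainder: −5x − 2.

R = [-5, -2], so D(x) is not a factor of P(x). no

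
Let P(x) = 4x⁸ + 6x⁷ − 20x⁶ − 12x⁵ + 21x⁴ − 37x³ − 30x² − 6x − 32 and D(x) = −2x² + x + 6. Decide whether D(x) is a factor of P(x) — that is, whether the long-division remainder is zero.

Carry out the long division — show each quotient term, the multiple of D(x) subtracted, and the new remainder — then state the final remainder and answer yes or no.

R(x) = 4, so D(x) is not a factor of P(x). no

Step 1: lead(4x⁸ + 6x⁷ − 20x⁶ − 12x⁵ + 21x⁴ − 37x³ − 30x² − 6x − 32) ÷ lead(D) = 4x⁸ ÷ −2x² = −2x⁶. Subtract (−2x⁶)·D = 4x⁸ − 2x⁷ − 12x⁶. Remainder: 8x⁷ − 8x⁶ − 12x⁵ + 21x⁴ − 37x³ − 30x² − 6x − 32.
Step 2: lead(8x⁷ − 8x⁶ − 12x⁵ + 21x⁴ − 37x³ − 30x² − 6x − 32) ÷ lead(D) = 8x⁷ ÷ −2x² = −4x⁵. Subtract (−4x⁵)·D = 8x⁷ − 4x⁶ − 24x⁵. Remainder: −4x⁶ + 12x⁵ + 21x⁴ − 37x³ − 30x² − 6x − 32.
Step 3: lead(−4x⁶ + 12x⁵ + 21x⁴ − 37x³ − 30x² − 6x − 32) ÷ lead(D) = −4x⁶ ÷ −2x² = 2x⁴. Subtract (2x⁴)·D = −4x⁶ + 2x⁵ + 12x⁴. Remainder: 10x⁵ + 9x⁴ − 37x³ − 30x² − 6x − 32.
Step 4: lead(10x⁵ + 9x⁴ − 37x³ − 30x² − 6x − 32) ÷ lead(D) = 10x⁵ ÷ −2x² = −5x³. Subtract (−5x³)·D = 10x⁵ − 5x⁴ − 30x³. Remainder: 14x⁴ − 7x³ − 30x² − 6x − 32.
Step 5: lead(14x⁴ − 7x³ − 30x² − 6x − 32) ÷ lead(D) = 14x⁴ ÷ −2x² = −7x². Subtract (−7x²)·D = 14x⁴ − 7x³ − 42x². Remainder: 12x² − 6x − 32.
Step 6: lead(12x² − 6x − 32) ÷ lead(D) = 12x² ÷ −2x² = −6. Subtract (−6)·D = 12x² − 6x − 36. Remainder: 4.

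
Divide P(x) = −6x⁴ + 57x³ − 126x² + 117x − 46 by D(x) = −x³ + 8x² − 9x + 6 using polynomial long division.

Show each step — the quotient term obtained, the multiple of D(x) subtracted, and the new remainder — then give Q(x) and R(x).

Step 1: lead(−6x⁴ + 57x³ − 126x² + 117x − 46) ÷ lead(D) = −6x⁴ ÷ −x³ = 6x. Subtract (6x)·D = −6x⁴ + 48x³ − 54x² + 36x. Remainder: 9x³ − 72x² + 81x − 46.
Step 2: lead(9x³ − 72x² + 81x − 46) ÷ lead(D) = 9x³ ÷ −x³ = −9. Subtract (−9)·D = 9x³ − 72x² + 81x − 54. Remainder: 8.

Q(x) = 6x − 9; R(x) = 8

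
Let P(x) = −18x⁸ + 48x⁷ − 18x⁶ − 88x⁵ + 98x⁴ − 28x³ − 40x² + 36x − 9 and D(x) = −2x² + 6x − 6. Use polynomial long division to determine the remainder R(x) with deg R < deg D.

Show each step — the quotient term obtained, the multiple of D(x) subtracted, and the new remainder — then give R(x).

Step 1: lead(−18x⁸ + 48x⁷ − 18x⁶ − 88x⁵ + 98x⁴ − 28x³ − 40x² + 36x − 9) ÷ lead(D) = −18x⁸ ÷ −2x² = 9x⁶. Subtract (9x⁶)·D = −18x⁸ + 54x⁷ − 54x⁶. Remainder: −6x⁷ + 36x⁶ − 88x⁵ + 98x⁴ − 28x³ − 40x² + 36x − 9.
Step 2: lead(−6x⁷ + 36x⁶ − 88x⁵ + 98x⁴ − 28x³ − 40x² + 36x − 9) ÷ lead(D) = −6x⁷ ÷ −2x² = 3x⁵. Subtract (3x⁵)·D = −6x⁷ + 18x⁶ − 18x⁵. Remainder: 18x⁶ − 70x⁵ + 98x⁴ − 28x³ − 40x² + 36x − 9.
Step 3: lead(18x⁶ − 70x⁵ + 98x⁴ − 28x³ − 40x² + 36x − 9) ÷ lead(D) = 18x⁶ ÷ −2x² = −9x⁴. Subtract (−9x⁴)·D = 18x⁶ − 54x⁵ + 54x⁴. Remainder: −16x⁵ + 44x⁴ − 28x³ − 40x² + 36x − 9.
Step 4: lead(−16x⁵ + 44x⁴ − 28x³ − 40x² + 36x − 9) ÷ lead(D) = −16x⁵ ÷ −2x² = 8x³. Subtract (8x³)·D = −16x⁵ + 48x⁴ − 48x³. Remainder: −4x⁴ + 20x³ − 40x² + 36x − 9.
Step 5: lead(−4x⁴ + 20x³ − 40x² + 36x − 9) ÷ lead(D) = −4x⁴ ÷ −2x² = 2x². Subtract (2x²)·D = −4x⁴ + 12x³ − 12x². Remainder: 8x³ − 28x² + 36x − 9.
Step 6: lead(8x³ − 28x² + 36x − 9) ÷ lead(D) = 8x³ ÷ −2x² = −4x. Subtract (−4x)·D = 8x³ − 24x² + 24x. Remainder: −4x² + 12x − 9.
Step 7: lead(−4x² + 12x − 9) ÷ lead(D) = −4x² ÷ −2x² = 2. Subtract (2)·D = −4x² + 12x − 12. Remainder: 3.

R(x) = 3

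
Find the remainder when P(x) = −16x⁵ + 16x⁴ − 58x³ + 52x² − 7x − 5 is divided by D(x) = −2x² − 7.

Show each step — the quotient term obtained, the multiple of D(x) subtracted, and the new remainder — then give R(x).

Step 1: lead(−16x⁵ + 16x⁴ − 58x³ + 52x² − 7x − 5) ÷ lead(D) = −16x⁵ ÷ −2x² = 8x³. Subtract (8x³)·D = −16x⁵ − 56x³. Remainder: 16x⁴ − 2x³ + 52x² − 7x − 5.
Step 2: lead(16x⁴ − 2x³ + 52x² − 7x − 5) ÷ lead(D) = 16x⁴ ÷ −2x² = −8x². Subtract (−8x²)·D = 16x⁴ + 56x². Remainder: −2x³ − 4x² − 7x − 5.
Step 3: lead(−2x³ − 4x² − 7x − 5) ÷ lead(D) = −2x³ ÷ −2x² = x. Subtract (x)·D = −2x³ − 7x. Remainder: −4x² − 5.
Step 4: lead(−4x² − 5) ÷ lead(D) = −4x² ÷ −2x² = 2. Subtract (2)·D = −4x² − 14. Remainder: 9.

R(x) = 9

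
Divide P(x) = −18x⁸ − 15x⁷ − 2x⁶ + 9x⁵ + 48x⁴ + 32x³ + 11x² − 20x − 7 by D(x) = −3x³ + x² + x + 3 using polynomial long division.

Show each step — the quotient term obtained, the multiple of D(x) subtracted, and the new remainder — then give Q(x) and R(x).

Q(x) = 6x⁵ + 7x⁴ + 5x³ + 7x² − 5x − 5; R(x) = 8

Step 1: lead(−18x⁸ − 15x⁷ − 2x⁶ + 9x⁵ + 48x⁴ + 32x³ + 11x² − 20x − 7) ÷ lead(D) = −18x⁸ ÷ −3x³ = 6x⁵. Subtract (6x⁵)·D = −18x⁸ + 6x⁷ + 6x⁶ + 18x⁵. Remainder: −21x⁷ − 8x⁶ − 9x⁵ + 48x⁴ + 32x³ + 11x² − 20x − 7.
Step 2: lead(−21x⁷ − 8x⁶ − 9x⁵ + 48x⁴ + 32x³ + 11x² − 20x − 7) ÷ lead(D) = −21x⁷ ÷ −3x³ = 7x⁴. Subtract (7x⁴)·D = −21x⁷ + 7x⁶ + 7x⁵ + 21x⁴. Remainder: −15x⁶ − 16x⁵ + 27x⁴ + 32x³ + 11x² − 20x − 7.
Step 3: lead(−15x⁶ − 16x⁵ + 27x⁴ + 32x³ + 11x² − 20x − 7) ÷ lead(D) = −15x⁶ ÷ −3x³ = 5x³. Subtract (5x³)·D = −15x⁶ + 5x⁵ + 5x⁴ + 15x³. Remainder: −21x⁵ + 22x⁴ + 17x³ + 11x² − 20x − 7.
Step 4: lead(−21x⁵ + 22x⁴ + 17x³ + 11x² − 20x − 7) ÷ lead(D) = −21x⁵ ÷ −3x³ = 7x². Subtract (7x²)·D = −21x⁵ + 7x⁴ + 7x³ + 21x². Remainder: 15x⁴ + 10x³ − 10x² − 20x − 7.
Step 5: lead(15x⁴ + 10x³ − 10x² − 20x − 7) ÷ lead(D) = 15x⁴ ÷ −3x³ = −5x. Subtract (−5x)·D = 15x⁴ − 5x³ − 5x² − 15x. Remainder: 15x³ − 5x² − 5x − 7.
Step 6: lead(15x³ − 5x² − 5x − 7) ÷ lead(D) = 15x³ ÷ −3x³ = −5. Subtract (−5)·D = 15x³ − 5x² − 5x − 15. Remainder: 8.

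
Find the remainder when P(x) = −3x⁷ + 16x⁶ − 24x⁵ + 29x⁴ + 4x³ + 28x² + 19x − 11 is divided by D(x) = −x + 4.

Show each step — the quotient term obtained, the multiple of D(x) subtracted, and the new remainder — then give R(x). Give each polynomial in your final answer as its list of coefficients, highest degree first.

R = [1]

Step 1: lead(−3x⁷ + 16x⁶ − 24x⁵ + 29x⁴ + 4x³ + 28x² + 19x − 11) ÷ lead(D) = −3x⁷ ÷ −x = 3x⁶. Subtract (3x⁶)·D = −3x⁷ + 12x⁶. Remainder: 4x⁶ − 24x⁵ + 29x⁴ + 4x³ + 28x² + 19x − 11.
Step 2: lead(4x⁶ − 24x⁵ + 29x⁴ + 4x³ + 28x² + 19x − 11) ÷ lead(D) = 4x⁶ ÷ −x = −4x⁵. Subtract (−4x⁵)·D = 4x⁶ − 16x⁵. Remainder: −8x⁵ + 29x⁴ + 4x³ + 28x² + 19x − 11.
Step 3: lead(−8x⁵ + 29x⁴ + 4x³ + 28x² + 19x − 11) ÷ lead(D) = −8x⁵ ÷ −x = 8x⁴. Subtract (8x⁴)·D = −8x⁵ + 32x⁴. Remainder: −3x⁴ + 4x³ + 28x² + 19x − 11.
Step 4: lead(−3x⁴ + 4x³ + 28x² + 19x − 11) ÷ lead(D) = −3x⁴ ÷ −x = 3x³. Subtract (3x³)·D = −3x⁴ + 12x³. Remainder: −8x³ + 28x² + 19x − 11.
Step 5: lead(−8x³ + 28x² + 19x − 11) ÷ lead(D) = −8x³ ÷ −x = 8x². Subtract (8x²)·D = −8x³ + 32x². Remainder: −4x² + 19x − 11.
Step 6: lead(−4x² + 19x − 11) ÷ lead(D) = −4x² ÷ −x = 4x. Subtract (4x)·D = −4x² + 16x. Remainder: 3x − 11.
Step 7: lead(3x − 11) ÷ lead(D) = 3x ÷ −x = −3. Subtract (−3)·D = 3x − 12. Remainder: 1.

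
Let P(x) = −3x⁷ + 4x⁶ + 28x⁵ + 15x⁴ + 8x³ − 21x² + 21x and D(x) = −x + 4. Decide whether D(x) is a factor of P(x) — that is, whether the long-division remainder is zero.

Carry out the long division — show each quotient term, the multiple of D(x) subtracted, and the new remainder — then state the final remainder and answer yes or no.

R(x) = 4, so D(x) is not a factor of P(x). no

Step 1: lead(−3x⁷ + 4x⁶ + 28x⁵ + 15x⁴ + 8x³ − 21x² + 21x) ÷ lead(D) = −3x⁷ ÷ −x = 3x⁶. Subtract (3x⁶)·D = −3x⁷ + 12x⁶. Remainder: −8x⁶ + 28x⁵ + 15x⁴ + 8x³ − 21x² + 21x.
Step 2: lead(−8x⁶ + 28x⁵ + 15x⁴ + 8x³ − 21x² + 21x) ÷ lead(D) = −8x⁶ ÷ −x = 8x⁵. Subtract (8x⁵)·D = −8x⁶ + 32x⁵. Remainder: −4x⁵ + 15x⁴ + 8x³ − 21x² + 21x.
Step 3: lead(−4x⁵ + 15x⁴ + 8x³ − 21x² + 21x) ÷ lead(D) = −4x⁵ ÷ −x = 4x⁴. Subtract (4x⁴)·D = −4x⁵ + 16x⁴. Remainder: −x⁴ + 8x³ − 21x² + 21x.
Step 4: lead(−x⁴ + 8x³ − 21x² + 21x) ÷ lead(D) = −x⁴ ÷ −x = x³. Subtract (x³)·D = −x⁴ + 4x³. Remainder: 4x³ − 21x² + 21x.
Step 5: lead(4x³ − 21x² + 21x) ÷ lead(D) = 4x³ ÷ −x = −4x². Subtract (−4x²)·D = 4x³ − 16x². Remainder: −5x² + 21x.
Step 6: lead(−5x² + 21x) ÷ lead(D) = −5x² ÷ −x = 5x. Subtract (5x)·D = −5x² + 20x. Remainder: x.
Step 7: lead(x) ÷ lead(D) = x ÷ −x = −1. Subtract (−1)·D = x − 4. Remainder: 4.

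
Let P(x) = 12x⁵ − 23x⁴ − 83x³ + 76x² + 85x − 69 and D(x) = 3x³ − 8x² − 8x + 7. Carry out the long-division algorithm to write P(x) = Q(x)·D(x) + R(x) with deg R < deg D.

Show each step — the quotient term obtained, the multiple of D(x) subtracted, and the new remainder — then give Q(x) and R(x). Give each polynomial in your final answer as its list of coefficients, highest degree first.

Step 1: lead(12x⁵ − 23x⁴ − 83x³ + 76x² + 85x − 69) ÷ lead(D) = 12x⁵ ÷ 3x³ = 4x². Subtract (4x²)·D = 12x⁵ − 32x⁴ − 32x³ + 28x². Remainder: 9x⁴ − 51x³ + 48x² + 85x − 69.
Step 2: lead(9x⁴ − 51x³ + 48x² + 85x − 69) ÷ lead(D) = 9x⁴ ÷ 3x³ = 3x. Subtract (3x)·D = 9x⁴ − 24x³ − 24x² + 21x. Remainder: −27x³ + 72x² + 64x − 69.
Step 3: lead(−27x³ + 72x² + 64x − 69) ÷ lead(D) = −27x³ ÷ 3x³ = −9. Subtract (−9)·D = −27x³ + 72x² + 72x − 63. Remainder: −8x − 6.

Q = [4, 3, -9]; R = [-8, -6]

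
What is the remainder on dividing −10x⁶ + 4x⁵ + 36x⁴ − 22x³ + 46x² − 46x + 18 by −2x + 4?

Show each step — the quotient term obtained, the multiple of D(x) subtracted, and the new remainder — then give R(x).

R(x) = −2

Step 1: lead(−10x⁶ + 4x⁵ + 36x⁴ − 22x³ + 46x² − 46x + 18) ÷ lead(D) = −10x⁶ ÷ −2x = 5x⁵. Subtract (5x⁵)·D = −10x⁶ + 20x⁵. Remainder: −16x⁵ + 36x⁴ − 22x³ + 46x² − 46x + 18.
Step 2: lead(−16x⁵ + 36x⁴ − 22x³ + 46x² − 46x + 18) ÷ lead(D) = −16x⁵ ÷ −2x = 8x⁴. Subtract (8x⁴)·D = −16x⁵ + 32x⁴. Remainder: 4x⁴ − 22x³ + 46x² − 46x + 18.
Step 3: lead(4x⁴ − 22x³ + 46x² − 46x + 18) ÷ lead(D) = 4x⁴ ÷ −2x = −2x³. Subtract (−2x³)·D = 4x⁴ − 8x³. Remainder: −14x³ + 46x² − 46x + 18.
Step 4: lead(−14x³ + 46x² − 46x + 18) ÷ lead(D) = −14x³ ÷ −2x = 7x². Subtract (7x²)·D = −14x³ + 28x². Remainder: 18x² − 46x + 18.
Step 5: lead(18x² − 46x + 18) ÷ lead(D) = 18x² ÷ −2x = −9x. Subtract (−9x)·D = 18x² − 36x. Remainder: −10x + 18.
Step 6: lead(−10x + 18) ÷ lead(D) = −10x ÷ −2x = 5. Subtract (5)·D = −10x + 20. Remainder: −2.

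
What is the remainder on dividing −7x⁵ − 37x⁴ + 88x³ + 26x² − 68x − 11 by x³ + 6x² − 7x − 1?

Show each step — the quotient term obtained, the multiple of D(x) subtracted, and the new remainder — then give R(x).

R(x) = −2

Step 1: lead(−7x⁵ − 37x⁴ + 88x³ + 26x² − 68x − 11) ÷ lead(D) = −7x⁵ ÷ x³ = −7x². Subtract (−7x²)·D = −7x⁵ − 42x⁴ + 49x³ + 7x². Remainder: 5x⁴ + 39x³ + 19x² − 68x − 11.
Step 2: lead(5x⁴ + 39x³ + 19x² − 68x − 11) ÷ lead(D) = 5x⁴ ÷ x³ = 5x. Subtract (5x)·D = 5x⁴ + 30x³ − 35x² − 5x. Remainder: 9x³ + 54x² − 63x − 11.
Step 3: lead(9x³ + 54x² − 63x − 11) ÷ lead(D) = 9x³ ÷ x³ = 9. Subtract (9)·D = 9x³ + 54x² − 63x − 9. Remainder: −2.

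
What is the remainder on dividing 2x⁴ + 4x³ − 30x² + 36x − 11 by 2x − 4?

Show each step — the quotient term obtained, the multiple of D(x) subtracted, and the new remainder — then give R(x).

Step 1: lead(2x⁴ + 4x³ − 30x² + 36x − 11) ÷ lead(D) = 2x⁴ ÷ 2x = x³. Subtract (x³)·D = 2x⁴ − 4x³. Remainder: 8x³ − 30x² + 36x − 11.
Step 2: lead(8x³ − 30x² + 36x − 11) ÷ lead(D) = 8x³ ÷ 2x = 4x². Subtract (4x²)·D = 8x³ − 16x². Remainder: −14x² + 36x − 11.
Step 3: lead(−14x² + 36x − 11) ÷ lead(D) = −14x² ÷ 2x = −7x. Subtract (−7x)·D = −14x² + 28x. Remainder: 8x − 11.
Step 4: lead(8x − 11) ÷ lead(D) = 8x ÷ 2x = 4. Subtract (4)·D = 8x − 16. Remainder: 5.

R(x) = 5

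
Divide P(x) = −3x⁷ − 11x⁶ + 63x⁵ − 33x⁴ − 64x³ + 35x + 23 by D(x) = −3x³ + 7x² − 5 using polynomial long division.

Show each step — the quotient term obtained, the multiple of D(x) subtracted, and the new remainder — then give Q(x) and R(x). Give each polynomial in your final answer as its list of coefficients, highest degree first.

Step 1: lead(−3x⁷ − 11x⁶ + 63x⁵ − 33x⁴ − 64x³ + 35x + 23) ÷ lead(D) = −3x⁷ ÷ −3x³ = x⁴. Subtract (x⁴)·D = −3x⁷ + 7x⁶ − 5x⁴. Remainder: −18x⁶ + 63x⁵ − 28x⁴ − 64x³ + 35x + 23.
Step 2: lead(−18x⁶ + 63x⁵ − 28x⁴ − 64x³ + 35x + 23) ÷ lead(D) = −18x⁶ ÷ −3x³ = 6x³. Subtract (6x³)·D = −18x⁶ + 42x⁵ − 30x³. Remainder: 21x⁵ − 28x⁴ − 34x³ + 35x + 23.
Step 3: lead(21x⁵ − 28x⁴ − 34x³ + 35x + 23) ÷ lead(D) = 21x⁵ ÷ −3x³ = −7x². Subtract (−7x²)·D = 21x⁵ − 49x⁴ + 35x². Remainder: 21x⁴ − 34x³ − 35x² + 35x + 23.
Step 4: lead(21x⁴ − 34x³ − 35x² + 35x + 23) ÷ lead(D) = 21x⁴ ÷ −3x³ = −7x. Subtract (−7x)·D = 21x⁴ − 49x³ + 35x. Remainder: 15x³ − 35x² + 23.
Step 5: lead(15x³ − 35x² + 23) ÷ lead(D) = 15x³ ÷ −3x³ = −5. Subtract (−5)·D = 15x³ − 35x² + 25. Remainder: −2.

Q = [1, 6, -7, -7, -5]; R = [-2]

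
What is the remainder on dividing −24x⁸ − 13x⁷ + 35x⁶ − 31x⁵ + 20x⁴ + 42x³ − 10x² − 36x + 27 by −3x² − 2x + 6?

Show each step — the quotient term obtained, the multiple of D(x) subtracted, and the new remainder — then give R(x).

Step 1: lead(−24x⁸ − 13x⁷ + 35x⁶ − 31x⁵ + 20x⁴ + 42x³ − 10x² − 36x + 27) ÷ lead(D) = −24x⁸ ÷ −3x² = 8x⁶. Subtract (8x⁶)·D = −24x⁸ − 16x⁷ + 48x⁶. Remainder: 3x⁷ − 13x⁶ − 31x⁵ + 20x⁴ + 42x³ − 10x² − 36x + 27.
Step 2: lead(3x⁷ − 13x⁶ − 31x⁵ + 20x⁴ + 42x³ − 10x² − 36x + 27) ÷ lead(D) = 3x⁷ ÷ −3x² = −x⁵. Subtract (−x⁵)·D = 3x⁷ + 2x⁶ − 6x⁵. Remainder: −15x⁶ − 25x⁵ + 20x⁴ + 42x³ − 10x² − 36x + 27.
Step 3: lead(−15x⁶ − 25x⁵ + 20x⁴ + 42x³ − 10x² − 36x + 27) ÷ lead(D) = −15x⁶ ÷ −3x² = 5x⁴. Subtract (5x⁴)·D = −15x⁶ − 10x⁵ + 30x⁴. Remainder: −15x⁵ − 10x⁴ + 42x³ − 10x² − 36x + 27.
Step 4: lead(−15x⁵ − 10x⁴ + 42x³ − 10x² − 36x + 27) ÷ lead(D) = −15x⁵ ÷ −3x² = 5x³. Subtract (5x³)·D = −15x⁵ − 10x⁴ + 30x³. Remainder: 12x³ − 10x² − 36x + 27.
Step 5: lead(12x³ − 10x² − 36x + 27) ÷ lead(D) = 12x³ ÷ −3x² = −4x. Subtract (−4x)·D = 12x³ + 8x² − 24x. Remainder: −18x² − 12x + 27.
Step 6: lead(−18x² − 12x + 27) ÷ lead(D) = −18x² ÷ −3x² = 6. Subtract (6)·D = −18x² − 12x + 36. Remainder: −9.

R(x) = −9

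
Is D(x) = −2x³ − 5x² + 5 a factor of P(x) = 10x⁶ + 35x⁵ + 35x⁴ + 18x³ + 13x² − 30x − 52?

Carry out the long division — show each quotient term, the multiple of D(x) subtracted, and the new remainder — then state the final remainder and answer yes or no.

Step 1: lead(10x⁶ + 35x⁵ + 35x⁴ + 18x³ + 13x² − 30x − 52) ÷ lead(D) = 10x⁶ ÷ −2x³ = −5x³. Subtract (−5x³)·D = 10x⁶ + 25x⁵ − 25x³. Remainder: 10x⁵ + 35x⁴ + 43x³ + 13x² − 30x − 52.
Step 2: lead(10x⁵ + 35x⁴ + 43x³ + 13x² − 30x − 52) ÷ lead(D) = 10x⁵ ÷ −2x³ = −5x². Subtract (−5x²)·D = 10x⁵ + 25x⁴ − 25x². Remainder: 10x⁴ + 43x³ + 38x² − 30x − 52.
Step 3: lead(10x⁴ + 43x³ + 38x² − 30x − 52) ÷ lead(D) = 10x⁴ ÷ −2x³ = −5x. Subtract (−5x)·D = 10x⁴ + 25x³ − 25x. Remainder: 18x³ + 38x² − 5x − 52.
Step 4: lead(18x³ + 38x² − 5x − 52) ÷ lead(D) = 18x³ ÷ −2x³ = −9. Subtract (−9)·D = 18x³ + 45x² − 45. Remainder: −7x² − 5x − 7.

R(x) = −7x² − 5x − 7, so D(x) is not a factor of P(x). no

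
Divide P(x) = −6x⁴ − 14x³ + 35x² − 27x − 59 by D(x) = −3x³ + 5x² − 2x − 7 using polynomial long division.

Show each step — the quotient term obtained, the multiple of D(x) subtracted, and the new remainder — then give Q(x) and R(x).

Step 1: lead(−6x⁴ − 14x³ + 35x² − 27x − 59) ÷ lead(D) = −6x⁴ ÷ −3x³ = 2x. Subtract (2x)·D = −6x⁴ + 10x³ − 4x² − 14x. Remainder: −24x³ + 39x² − 13x − 59.
Step 2: lead(−24x³ + 39x² − 13x − 59) ÷ lead(D) = −24x³ ÷ −3x³ = 8. Subtract (8)·D = −24x³ + 40x² − 16x − 56. Remainder: −x² + 3x − 3.

Q(x) = 2x + 8; R(x) = −x² + 3x − 3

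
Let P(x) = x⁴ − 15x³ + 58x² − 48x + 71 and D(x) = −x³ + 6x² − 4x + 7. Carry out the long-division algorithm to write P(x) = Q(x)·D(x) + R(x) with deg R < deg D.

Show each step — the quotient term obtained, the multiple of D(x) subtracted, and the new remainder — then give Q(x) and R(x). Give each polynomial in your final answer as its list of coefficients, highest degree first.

Q = [-1, 9]; R = [-5, 8]

Step 1: lead(x⁴ − 15x³ + 58x² − 48x + 71) ÷ lead(D) = x⁴ ÷ −x³ = −x. Subtract (−x)·D = x⁴ − 6x³ + 4x² − 7x. Remainder: −9x³ + 54x² − 41x + 71.
Step 2: lead(−9x³ + 54x² − 41x + 71) ÷ lead(D) = −9x³ ÷ −x³ = 9. Subtract (9)·D = −9x³ + 54x² − 36x + 63. Remainder: −5x + 8.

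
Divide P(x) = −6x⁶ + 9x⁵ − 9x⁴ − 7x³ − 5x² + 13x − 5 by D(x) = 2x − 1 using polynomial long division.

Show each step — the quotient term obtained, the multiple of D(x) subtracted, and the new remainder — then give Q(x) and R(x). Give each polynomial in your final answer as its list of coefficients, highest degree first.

Q = [-3, 3, -3, -5, -5, 4]; R = [-1]

Step 1: lead(−6x⁶ + 9x⁵ − 9x⁴ − 7x³ − 5x² + 13x − 5) ÷ lead(D) = −6x⁶ ÷ 2x = −3x⁵. Subtract (−3x⁵)·D = −6x⁶ + 3x⁵. Remainder: 6x⁵ − 9x⁴ − 7x³ − 5x² + 13x − 5.
Step 2: lead(6x⁵ − 9x⁴ − 7x³ − 5x² + 13x − 5) ÷ lead(D) = 6x⁵ ÷ 2x = 3x⁴. Subtract (3x⁴)·D = 6x⁵ − 3x⁴. Remainder: −6x⁴ − 7x³ − 5x² + 13x − 5.
Step 3: lead(−6x⁴ − 7x³ − 5x² + 13x − 5) ÷ lead(D) = −6x⁴ ÷ 2x = −3x³. Subtract (−3x³)·D = −6x⁴ + 3x³. Remainder: −10x³ − 5x² + 13x − 5.
Step 4: lead(−10x³ − 5x² + 13x − 5) ÷ lead(D) = −10x³ ÷ 2x = −5x². Subtract (−5x²)·D = −10x³ + 5x². Remainder: −10x² + 13x − 5.
Step 5: lead(−10x² + 13x − 5) ÷ lead(D) = −10x² ÷ 2x = −5x. Subtract (−5x)·D = −10x² + 5x. Remainder: 8x − 5.
Step 6: lead(8x − 5) ÷ lead(D) = 8x ÷ 2x = 4. Subtract (4)·D = 8x − 4. Remainder: −1.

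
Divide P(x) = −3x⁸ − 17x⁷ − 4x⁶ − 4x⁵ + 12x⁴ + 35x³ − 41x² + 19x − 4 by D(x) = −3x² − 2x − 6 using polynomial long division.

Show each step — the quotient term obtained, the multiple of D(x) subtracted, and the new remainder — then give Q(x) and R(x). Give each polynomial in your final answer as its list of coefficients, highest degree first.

Q = [1, 5, -4, -6, 8, -5, 1]; R = [-9, 2]

Step 1: lead(−3x⁸ − 17x⁷ − 4x⁶ − 4x⁵ + 12x⁴ + 35x³ − 41x² + 19x − 4) ÷ lead(D) = −3x⁸ ÷ −3x² = x⁶. Subtract (x⁶)·D = −3x⁸ − 2x⁷ − 6x⁶. Remainder: −15x⁷ + 2x⁶ − 4x⁵ + 12x⁴ + 35x³ − 41x² + 19x − 4.
Step 2: lead(−15x⁷ + 2x⁶ − 4x⁵ + 12x⁴ + 35x³ − 41x² + 19x − 4) ÷ lead(D) = −15x⁷ ÷ −3x² = 5x⁵. Subtract (5x⁵)·D = −15x⁷ − 10x⁶ − 30x⁵. Remainder: 12x⁶ + 26x⁵ + 12x⁴ + 35x³ − 41x² + 19x − 4.
Step 3: lead(12x⁶ + 26x⁵ + 12x⁴ + 35x³ − 41x² + 19x − 4) ÷ lead(D) = 12x⁶ ÷ −3x² = −4x⁴. Subtract (−4x⁴)·D = 12x⁶ + 8x⁵ + 24x⁴. Remainder: 18x⁵ − 12x⁴ + 35x³ − 41x² + 19x − 4.
Step 4: lead(18x⁵ − 12x⁴ + 35x³ − 41x² + 19x − 4) ÷ lead(D) = 18x⁵ ÷ −3x² = −6x³. Subtract (−6x³)·D = 18x⁵ + 12x⁴ + 36x³. Remainder: −24x⁴ − x³ − 41x² + 19x − 4.
Step 5: lead(−24x⁴ − x³ − 41x² + 19x − 4) ÷ lead(D) = −24x⁴ ÷ −3x² = 8x². Subtract (8x²)·D = −24x⁴ − 16x³ − 48x². Remainder: 15x³ + 7x² + 19x − 4.
Step 6: lead(15x³ + 7x² + 19x − 4) ÷ lead(D) = 15x³ ÷ −3x² = −5x. Subtract (−5x)·D = 15x³ + 10x² + 30x. Remainder: −3x² − 11x − 4.
Step 7: lead(−3x² − 11x − 4) ÷ lead(D) = −3x² ÷ −3x² = 1. Subtract (1)·D = −3x² − 2x − 6. Remainder: −9x + 2.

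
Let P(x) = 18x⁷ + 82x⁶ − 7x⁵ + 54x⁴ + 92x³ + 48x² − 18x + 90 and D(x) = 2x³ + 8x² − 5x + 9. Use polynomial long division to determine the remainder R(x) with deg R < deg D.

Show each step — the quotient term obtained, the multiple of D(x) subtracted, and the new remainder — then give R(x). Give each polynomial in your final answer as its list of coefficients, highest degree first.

R = [9]

Step 1: lead(18x⁷ + 82x⁶ − 7x⁵ + 54x⁴ + 92x³ + 48x² − 18x + 90) ÷ lead(D) = 18x⁷ ÷ 2x³ = 9x⁴. Subtract (9x⁴)·D = 18x⁷ + 72x⁶ − 45x⁵ + 81x⁴. Remainder: 10x⁶ + 38x⁵ − 27x⁴ + 92x³ + 48x² − 18x + 90.
Step 2: lead(10x⁶ + 38x⁵ − 27x⁴ + 92x³ + 48x² − 18x + 90) ÷ lead(D) = 10x⁶ ÷ 2x³ = 5x³. Subtract (5x³)·D = 10x⁶ + 40x⁵ − 25x⁴ + 45x³. Remainder: −2x⁵ − 2x⁴ + 47x³ + 48x² − 18x + 90.
Step 3: lead(−2x⁵ − 2x⁴ + 47x³ + 48x² − 18x + 90) ÷ lead(D) = −2x⁵ ÷ 2x³ = −x². Subtract (−x²)·D = −2x⁵ − 8x⁴ + 5x³ − 9x². Remainder: 6x⁴ + 42x³ + 57x² − 18x + 90.
Step 4: lead(6x⁴ + 42x³ + 57x² − 18x + 90) ÷ lead(D) = 6x⁴ ÷ 2x³ = 3x. Subtract (3x)·D = 6x⁴ + 24x³ − 15x² + 27x. Remainder: 18x³ + 72x² − 45x + 90.
Step 5: lead(18x³ + 72x² − 45x + 90) ÷ lead(D) = 18x³ ÷ 2x³ = 9. Subtract (9)·D = 18x³ + 72x² − 45x + 81. Remainder: 9.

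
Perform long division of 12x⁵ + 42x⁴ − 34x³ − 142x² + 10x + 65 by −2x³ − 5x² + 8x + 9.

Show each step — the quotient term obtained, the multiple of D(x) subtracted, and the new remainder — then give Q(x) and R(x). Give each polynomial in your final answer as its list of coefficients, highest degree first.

Q = [-6, -6, 8]; R = [-7]

Step 1: lead(12x⁵ + 42x⁴ − 34x³ − 142x² + 10x + 65) ÷ lead(D) = 12x⁵ ÷ −2x³ = −6x². Subtract (−6x²)·D = 12x⁵ + 30x⁴ − 48x³ − 54x². Remainder: 12x⁴ + 14x³ − 88x² + 10x + 65.
Step 2: lead(12x⁴ + 14x³ − 88x² + 10x + 65) ÷ lead(D) = 12x⁴ ÷ −2x³ = −6x. Subtract (−6x)·D = 12x⁴ + 30x³ − 48x² − 54x. Remainder: −16x³ − 40x² + 64x + 65.
Step 3: lead(−16x³ − 40x² + 64x + 65) ÷ lead(D) = −16x³ ÷ −2x³ = 8. Subtract (8)·D = −16x³ − 40x² + 64x + 72. Remainder: −7.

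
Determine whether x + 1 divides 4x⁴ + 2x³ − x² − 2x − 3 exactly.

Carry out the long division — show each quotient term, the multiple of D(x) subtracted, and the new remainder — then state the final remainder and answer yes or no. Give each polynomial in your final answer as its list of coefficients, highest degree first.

Step 1: lead(4x⁴ + 2x³ − x² − 2x − 3) ÷ lead(D) = 4x⁴ ÷ x = 4x³. Subtract (4x³)·D = 4x⁴ + 4x³. Remainder: −2x³ − x² − 2x − 3.
Step 2: lead(−2x³ − x² − 2x − 3) ÷ lead(D) = −2x³ ÷ x = −2x². Subtract (−2x²)·D = −2x³ − 2x². Remainder: x² − 2x − 3.
Step 3: lead(x² − 2x − 3) ÷ lead(D) = x² ÷ x = x. Subtract (x)·D = x² + x. Remainder: −3x − 3.
Step 4: lead(−3x − 3) ÷ lead(D) = −3x ÷ x = −3. Subtract (−3)·D = −3x − 3. Remainder: 0.

R = [0], so D(x) is a factor of P(x). yes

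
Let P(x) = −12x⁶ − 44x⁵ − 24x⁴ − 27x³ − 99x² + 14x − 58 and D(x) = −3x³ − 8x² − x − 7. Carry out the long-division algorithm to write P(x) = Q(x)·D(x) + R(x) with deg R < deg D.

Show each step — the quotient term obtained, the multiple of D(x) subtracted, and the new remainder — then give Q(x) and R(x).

Q(x) = 4x³ + 4x² − 4x + 9; R(x) = −3x² − 5x + 5

Step 1: lead(−12x⁶ − 44x⁵ − 24x⁴ − 27x³ − 99x² + 14x − 58) ÷ lead(D) = −12x⁶ ÷ −3x³ = 4x³. Subtract (4x³)·D = −12x⁶ − 32x⁵ − 4x⁴ − 28x³. Remainder: −12x⁵ − 20x⁴ + x³ − 99x² + 14x − 58.
Step 2: lead(−12x⁵ − 20x⁴ + x³ − 99x² + 14x − 58) ÷ lead(D) = −12x⁵ ÷ −3x³ = 4x². Subtract (4x²)·D = −12x⁵ − 32x⁴ − 4x³ − 28x². Remainder: 12x⁴ + 5x³ − 71x² + 14x − 58.
Step 3: lead(12x⁴ + 5x³ − 71x² + 14x − 58) ÷ lead(D) = 12x⁴ ÷ −3x³ = −4x. Subtract (−4x)·D = 12x⁴ + 32x³ + 4x² + 28x. Remainder: −27x³ − 75x² − 14x − 58.
Step 4: lead(−27x³ − 75x² − 14x − 58) ÷ lead(D) = −27x³ ÷ −3x³ = 9. Subtract (9)·D = −27x³ − 72x² − 9x − 63. Remainder: −3x² − 5x + 5.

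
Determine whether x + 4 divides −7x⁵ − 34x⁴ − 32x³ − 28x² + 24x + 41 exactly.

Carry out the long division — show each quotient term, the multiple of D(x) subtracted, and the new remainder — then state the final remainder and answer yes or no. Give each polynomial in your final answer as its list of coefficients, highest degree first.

R = [9], so D(x) is not a factor of P(x). no

Step 1: lead(−7x⁵ − 34x⁴ − 32x³ − 28x² + 24x + 41) ÷ lead(D) = −7x⁵ ÷ x = −7x⁴. Subtract (−7x⁴)·D = −7x⁵ − 28x⁴. Remainder: −6x⁴ − 32x³ − 28x² + 24x + 41.
Step 2: lead(−6x⁴ − 32x³ − 28x² + 24x + 41) ÷ lead(D) = −6x⁴ ÷ x = −6x³. Subtract (−6x³)·D = −6x⁴ − 24x³. Remainder: −8x³ − 28x² + 24x + 41.
Step 3: lead(−8x³ − 28x² + 24x + 41) ÷ lead(D) = −8x³ ÷ x = −8x². Subtract (−8x²)·D = −8x³ − 32x². Remainder: 4x² + 24x + 41.
Step 4: lead(4x² + 24x + 41) ÷ lead(D) = 4x² ÷ x = 4x. Subtract (4x)·D = 4x² + 16x. Remainder: 8x + 41.
Step 5: lead(8x + 41) ÷ lead(D) = 8x ÷ x = 8. Subtract (8)·D = 8x + 32. Remainder: 9.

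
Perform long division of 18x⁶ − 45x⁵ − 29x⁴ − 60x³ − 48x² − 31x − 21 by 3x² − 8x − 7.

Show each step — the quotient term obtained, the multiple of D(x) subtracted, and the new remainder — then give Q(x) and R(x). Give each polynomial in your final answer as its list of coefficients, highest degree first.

Step 1: lead(18x⁶ − 45x⁵ − 29x⁴ − 60x³ − 48x² − 31x − 21) ÷ lead(D) = 18x⁶ ÷ 3x² = 6x⁴. Subtract (6x⁴)·D = 18x⁶ − 48x⁵ − 42x⁴. Remainder: 3x⁵ + 13x⁴ − 60x³ − 48x² − 31x − 21.
Step 2: lead(3x⁵ + 13x⁴ − 60x³ − 48x² − 31x − 21) ÷ lead(D) = 3x⁵ ÷ 3x² = x³. Subtract (x³)·D = 3x⁵ − 8x⁴ − 7x³. Remainder: 21x⁴ − 53x³ − 48x² − 31x − 21.
Step 3: lead(21x⁴ − 53x³ − 48x² − 31x − 21) ÷ lead(D) = 21x⁴ ÷ 3x² = 7x². Subtract (7x²)·D = 21x⁴ − 56x³ − 49x². Remainder: 3x³ + x² − 31x − 21.
Step 4: lead(3x³ + x² − 31x − 21) ÷ lead(D) = 3x³ ÷ 3x² = x. Subtract (x)·D = 3x³ − 8x² − 7x. Remainder: 9x² − 24x − 21.
Step 5: lead(9x² − 24x − 21) ÷ lead(D) = 9x² ÷ 3x² = 3. Subtract (3)·D = 9x² − 24x − 21. Remainder: 0.

Q = [6, 1, 7, 1, 3]; R = [0]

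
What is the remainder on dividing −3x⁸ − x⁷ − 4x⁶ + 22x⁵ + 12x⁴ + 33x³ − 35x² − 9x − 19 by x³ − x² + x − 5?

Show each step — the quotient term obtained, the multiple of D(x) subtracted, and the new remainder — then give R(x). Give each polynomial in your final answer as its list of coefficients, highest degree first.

R = [-3, 1, 6]

Step 1: lead(−3x⁸ − x⁷ − 4x⁶ + 22x⁵ + 12x⁴ + 33x³ − 35x² − 9x − 19) ÷ lead(D) = −3x⁸ ÷ x³ = −3x⁵. Subtract (−3x⁵)·D = −3x⁸ + 3x⁷ − 3x⁶ + 15x⁵. Remainder: −4x⁷ − x⁶ + 7x⁵ + 12x⁴ + 33x³ − 35x² − 9x − 19.
Step 2: lead(−4x⁷ − x⁶ + 7x⁵ + 12x⁴ + 33x³ − 35x² − 9x − 19) ÷ lead(D) = −4x⁷ ÷ x³ = −4x⁴. Subtract (−4x⁴)·D = −4x⁷ + 4x⁶ − 4x⁵ + 20x⁴. Remainder: −5x⁶ + 11x⁵ − 8x⁴ + 33x³ − 35x² − 9x − 19.
Step 3: lead(−5x⁶ + 11x⁵ − 8x⁴ + 33x³ − 35x² − 9x − 19) ÷ lead(D) = −5x⁶ ÷ x³ = −5x³. Subtract (−5x³)·D = −5x⁶ + 5x⁵ − 5x⁴ + 25x³. Remainder: 6x⁵ − 3x⁴ + 8x³ − 35x² − 9x − 19.
Step 4: lead(6x⁵ − 3x⁴ + 8x³ − 35x² − 9x − 19) ÷ lead(D) = 6x⁵ ÷ x³ = 6x². Subtract (6x²)·D = 6x⁵ − 6x⁴ + 6x³ − 30x². Remainder: 3x⁴ + 2x³ − 5x² − 9x − 19.
Step 5: lead(3x⁴ + 2x³ − 5x² − 9x − 19) ÷ lead(D) = 3x⁴ ÷ x³ = 3x. Subtract (3x)·D = 3x⁴ − 3x³ + 3x² − 15x. Remainder: 5x³ − 8x² + 6x − 19.
Step 6: lead(5x³ − 8x² + 6x − 19) ÷ lead(D) = 5x³ ÷ x³ = 5. Subtract (5)·D = 5x³ − 5x² + 5x − 25. Remainder: −3x² + x + 6.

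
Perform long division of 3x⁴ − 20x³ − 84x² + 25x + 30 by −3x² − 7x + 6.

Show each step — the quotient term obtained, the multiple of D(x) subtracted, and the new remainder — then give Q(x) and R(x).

Q(x) = −x² + 9x + 5; R(x) = 6x

Step 1: lead(3x⁴ − 20x³ − 84x² + 25x + 30) ÷ lead(D) = 3x⁴ ÷ −3x² = −x². Subtract (−x²)·D = 3x⁴ + 7x³ − 6x². Remainder: −27x³ − 78x² + 25x + 30.
Step 2: lead(−27x³ − 78x² + 25x + 30) ÷ lead(D) = −27x³ ÷ −3x² = 9x. Subtract (9x)·D = −27x³ − 63x² + 54x. Remainder: −15x² − 29x + 30.
Step 3: lead(−15x² − 29x + 30) ÷ lead(D) = −15x² ÷ −3x² = 5. Subtract (5)·D = −15x² − 35x + 30. Remainder: 6x.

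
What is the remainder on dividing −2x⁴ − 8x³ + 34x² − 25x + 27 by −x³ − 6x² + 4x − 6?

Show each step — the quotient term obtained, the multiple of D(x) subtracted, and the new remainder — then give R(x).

Step 1: lead(−2x⁴ − 8x³ + 34x² − 25x + 27) ÷ lead(D) = −2x⁴ ÷ −x³ = 2x. Subtract (2x)·D = −2x⁴ − 12x³ + 8x² − 12x. Remainder: 4x³ + 26x² − 13x + 27.
Step 2: lead(4x³ + 26x² − 13x + 27) ÷ lead(D) = 4x³ ÷ −x³ = −4. Subtract (−4)·D = 4x³ + 24x² − 16x + 24. Remainder: 2x² + 3x + 3.

R(x) = 2x² + 3x + 3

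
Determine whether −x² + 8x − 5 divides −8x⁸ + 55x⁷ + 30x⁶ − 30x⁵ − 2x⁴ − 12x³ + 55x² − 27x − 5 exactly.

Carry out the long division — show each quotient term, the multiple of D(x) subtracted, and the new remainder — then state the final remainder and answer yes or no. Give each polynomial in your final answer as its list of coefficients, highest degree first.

Step 1: lead(−8x⁸ + 55x⁷ + 30x⁶ − 30x⁵ − 2x⁴ − 12x³ + 55x² − 27x − 5) ÷ lead(D) = −8x⁸ ÷ −x² = 8x⁶. Subtract (8x⁶)·D = −8x⁸ + 64x⁷ − 40x⁶. Remainder: −9x⁷ + 70x⁶ − 30x⁵ − 2x⁴ − 12x³ + 55x² − 27x − 5.
Step 2: lead(−9x⁷ + 70x⁶ − 30x⁵ − 2x⁴ − 12x³ + 55x² − 27x − 5) ÷ lead(D) = −9x⁷ ÷ −x² = 9x⁵. Subtract (9x⁵)·D = −9x⁷ + 72x⁶ − 45x⁵. Remainder: −2x⁶ + 15x⁵ − 2x⁴ − 12x³ + 55x² − 27x − 5.
Step 3: lead(−2x⁶ + 15x⁵ − 2x⁴ − 12x³ + 55x² − 27x − 5) ÷ lead(D) = −2x⁶ ÷ −x² = 2x⁴. Subtract (2x⁴)·D = −2x⁶ + 16x⁵ − 10x⁴. Remainder: −x⁵ + 8x⁴ − 12x³ + 55x² − 27x − 5.
Step 4: lead(−x⁵ + 8x⁴ − 12x³ + 55x² − 27x − 5) ÷ lead(D) = −x⁵ ÷ −x² = x³. Subtract (x³)·D = −x⁵ + 8x⁴ − 5x³. Remainder: −7x³ + 55x² − 27x − 5.
Step 5: lead(−7x³ + 55x² − 27x − 5) ÷ lead(D) = −7x³ ÷ −x² = 7x. Subtract (7x)·D = −7x³ + 56x² − 35x. Remainder: −x² + 8x − 5.
Step 6: lead(−x² + 8x − 5) ÷ lead(D) = −x² ÷ −x² = 1. Subtract (1)·D = −x² + 8x − 5. Remainder: 0.

R = [0], so D(x) is a factor of P(x). yes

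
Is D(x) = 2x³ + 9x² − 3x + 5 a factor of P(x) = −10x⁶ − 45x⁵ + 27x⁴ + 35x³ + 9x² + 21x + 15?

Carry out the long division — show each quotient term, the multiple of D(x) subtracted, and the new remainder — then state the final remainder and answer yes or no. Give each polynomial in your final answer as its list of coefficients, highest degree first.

Step 1: lead(−10x⁶ − 45x⁵ + 27x⁴ + 35x³ + 9x² + 21x + 15) ÷ lead(D) = −10x⁶ ÷ 2x³ = −5x³. Subtract (−5x³)·D = −10x⁶ − 45x⁵ + 15x⁴ − 25x³. Remainder: 12x⁴ + 60x³ + 9x² + 21x + 15.
Step 2: lead(12x⁴ + 60x³ + 9x² + 21x + 15) ÷ lead(D) = 12x⁴ ÷ 2x³ = 6x. Subtract (6x)·D = 12x⁴ + 54x³ − 18x² + 30x. Remainder: 6x³ + 27x² − 9x + 15.
Step 3: lead(6x³ + 27x² − 9x + 15) ÷ lead(D) = 6x³ ÷ 2x³ = 3. Subtract (3)·D = 6x³ + 27x² − 9x + 15. Remainder: 0.

R = [0], so D(x) is a factor of P(x). yes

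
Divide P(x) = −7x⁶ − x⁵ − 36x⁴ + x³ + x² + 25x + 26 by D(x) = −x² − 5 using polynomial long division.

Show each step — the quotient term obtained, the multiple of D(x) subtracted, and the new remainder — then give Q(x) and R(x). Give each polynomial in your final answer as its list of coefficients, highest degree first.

Q = [7, 1, 1, -6, -6]; R = [-5, -4]

Step 1: lead(−7x⁶ − x⁵ − 36x⁴ + x³ + x² + 25x + 26) ÷ lead(D) = −7x⁶ ÷ −x² = 7x⁴. Subtract (7x⁴)·D = −7x⁶ − 35x⁴. Remainder: −x⁵ − x⁴ + x³ + x² + 25x + 26.
Step 2: lead(−x⁵ − x⁴ + x³ + x² + 25x + 26) ÷ lead(D) = −x⁵ ÷ −x² = x³. Subtract (x³)·D = −x⁵ − 5x³. Remainder: −x⁴ + 6x³ + x² + 25x + 26.
Step 3: lead(−x⁴ + 6x³ + x² + 25x + 26) ÷ lead(D) = −x⁴ ÷ −x² = x². Subtract (x²)·D = −x⁴ − 5x². Remainder: 6x³ + 6x² + 25x + 26.
Step 4: lead(6x³ + 6x² + 25x + 26) ÷ lead(D) = 6x³ ÷ −x² = −6x. Subtract (−6x)·D = 6x³ + 30x. Remainder: 6x² − 5x + 26.
Step 5: lead(6x² − 5x + 26) ÷ lead(D) = 6x² ÷ −x² = −6. Subtract (−6)·D = 6x² + 30. Remainder: −5x − 4.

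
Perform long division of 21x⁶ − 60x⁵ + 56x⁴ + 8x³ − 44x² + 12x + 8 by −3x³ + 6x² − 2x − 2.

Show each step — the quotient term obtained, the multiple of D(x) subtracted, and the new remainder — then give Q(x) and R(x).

Q(x) = −7x³ + 6x² − 2x − 6; R(x) = −4x − 4

Step 1: lead(21x⁶ − 60x⁵ + 56x⁴ + 8x³ − 44x² + 12x + 8) ÷ lead(D) = 21x⁶ ÷ −3x³ = −7x³. Subtract (−7x³)·D = 21x⁶ − 42x⁵ + 14x⁴ + 14x³. Remainder: −18x⁵ + 42x⁴ − 6x³ − 44x² + 12x + 8.
Step 2: lead(−18x⁵ + 42x⁴ − 6x³ − 44x² + 12x + 8) ÷ lead(D) = −18x⁵ ÷ −3x³ = 6x². Subtract (6x²)·D = −18x⁵ + 36x⁴ − 12x³ − 12x². Remainder: 6x⁴ + 6x³ − 32x² + 12x + 8.
Step 3: lead(6x⁴ + 6x³ − 32x² + 12x + 8) ÷ lead(D) = 6x⁴ ÷ −3x³ = −2x. Subtract (−2x)·D = 6x⁴ − 12x³ + 4x² + 4x. Remainder: 18x³ − 36x² + 8x + 8.
Step 4: lead(18x³ − 36x² + 8x + 8) ÷ lead(D) = 18x³ ÷ −3x³ = −6. Subtract (−6)·D = 18x³ − 36x² + 12x + 12. Remainder: −4x − 4.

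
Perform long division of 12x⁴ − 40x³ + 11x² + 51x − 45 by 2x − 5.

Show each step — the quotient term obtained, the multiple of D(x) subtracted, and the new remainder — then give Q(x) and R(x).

Q(x) = 6x³ − 5x² − 7x + 8; R(x) = −5

Step 1: lead(12x⁴ − 40x³ + 11x² + 51x − 45) ÷ lead(D) = 12x⁴ ÷ 2x = 6x³. Subtract (6x³)·D = 12x⁴ − 30x³. Remainder: −10x³ + 11x² + 51x − 45.
Step 2: lead(−10x³ + 11x² + 51x − 45) ÷ lead(D) = −10x³ ÷ 2x = −5x². Subtract (−5x²)·D = −10x³ + 25x². Remainder: −14x² + 51x − 45.
Step 3: lead(−14x² + 51x − 45) ÷ lead(D) = −14x² ÷ 2x = −7x. Subtract (−7x)·D = −14x² + 35x. Remainder: 16x − 45.
Step 4: lead(16x − 45) ÷ lead(D) = 16x ÷ 2x = 8. Subtract (8)·D = 16x − 40. Remainder: −5.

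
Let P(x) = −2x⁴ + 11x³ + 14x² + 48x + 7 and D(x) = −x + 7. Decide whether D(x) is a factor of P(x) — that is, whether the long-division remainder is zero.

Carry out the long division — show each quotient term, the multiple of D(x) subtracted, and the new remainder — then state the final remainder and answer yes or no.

R(x) = 0, so D(x) is a factor of P(x). yes

Step 1: lead(−2x⁴ + 11x³ + 14x² + 48x + 7) ÷ lead(D) = −2x⁴ ÷ −x = 2x³. Subtract (2x³)·D = −2x⁴ + 14x³. Remainder: −3x³ + 14x² + 48x + 7.
Step 2: lead(−3x³ + 14x² + 48x + 7) ÷ lead(D) = −3x³ ÷ −x = 3x². Subtract (3x²)·D = −3x³ + 21x². Remainder: −7x² + 48x + 7.
Step 3: lead(−7x² + 48x + 7) ÷ lead(D) = −7x² ÷ −x = 7x. Subtract (7x)·D = −7x² + 49x. Remainder: −x + 7.
Step 4: lead(−x + 7) ÷ lead(D) = −x ÷ −x = 1. Subtract (1)·D = −x + 7. Remainder: 0.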